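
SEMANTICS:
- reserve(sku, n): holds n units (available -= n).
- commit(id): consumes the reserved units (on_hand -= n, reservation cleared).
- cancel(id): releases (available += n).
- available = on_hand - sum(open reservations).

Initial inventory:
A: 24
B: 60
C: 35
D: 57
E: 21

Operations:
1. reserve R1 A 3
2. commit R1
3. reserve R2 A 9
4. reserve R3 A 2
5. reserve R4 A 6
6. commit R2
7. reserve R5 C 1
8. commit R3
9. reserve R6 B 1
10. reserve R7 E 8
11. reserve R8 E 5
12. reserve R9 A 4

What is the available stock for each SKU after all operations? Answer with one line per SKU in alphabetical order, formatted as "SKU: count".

Answer: A: 0
B: 59
C: 34
D: 57
E: 8

Derivation:
Step 1: reserve R1 A 3 -> on_hand[A=24 B=60 C=35 D=57 E=21] avail[A=21 B=60 C=35 D=57 E=21] open={R1}
Step 2: commit R1 -> on_hand[A=21 B=60 C=35 D=57 E=21] avail[A=21 B=60 C=35 D=57 E=21] open={}
Step 3: reserve R2 A 9 -> on_hand[A=21 B=60 C=35 D=57 E=21] avail[A=12 B=60 C=35 D=57 E=21] open={R2}
Step 4: reserve R3 A 2 -> on_hand[A=21 B=60 C=35 D=57 E=21] avail[A=10 B=60 C=35 D=57 E=21] open={R2,R3}
Step 5: reserve R4 A 6 -> on_hand[A=21 B=60 C=35 D=57 E=21] avail[A=4 B=60 C=35 D=57 E=21] open={R2,R3,R4}
Step 6: commit R2 -> on_hand[A=12 B=60 C=35 D=57 E=21] avail[A=4 B=60 C=35 D=57 E=21] open={R3,R4}
Step 7: reserve R5 C 1 -> on_hand[A=12 B=60 C=35 D=57 E=21] avail[A=4 B=60 C=34 D=57 E=21] open={R3,R4,R5}
Step 8: commit R3 -> on_hand[A=10 B=60 C=35 D=57 E=21] avail[A=4 B=60 C=34 D=57 E=21] open={R4,R5}
Step 9: reserve R6 B 1 -> on_hand[A=10 B=60 C=35 D=57 E=21] avail[A=4 B=59 C=34 D=57 E=21] open={R4,R5,R6}
Step 10: reserve R7 E 8 -> on_hand[A=10 B=60 C=35 D=57 E=21] avail[A=4 B=59 C=34 D=57 E=13] open={R4,R5,R6,R7}
Step 11: reserve R8 E 5 -> on_hand[A=10 B=60 C=35 D=57 E=21] avail[A=4 B=59 C=34 D=57 E=8] open={R4,R5,R6,R7,R8}
Step 12: reserve R9 A 4 -> on_hand[A=10 B=60 C=35 D=57 E=21] avail[A=0 B=59 C=34 D=57 E=8] open={R4,R5,R6,R7,R8,R9}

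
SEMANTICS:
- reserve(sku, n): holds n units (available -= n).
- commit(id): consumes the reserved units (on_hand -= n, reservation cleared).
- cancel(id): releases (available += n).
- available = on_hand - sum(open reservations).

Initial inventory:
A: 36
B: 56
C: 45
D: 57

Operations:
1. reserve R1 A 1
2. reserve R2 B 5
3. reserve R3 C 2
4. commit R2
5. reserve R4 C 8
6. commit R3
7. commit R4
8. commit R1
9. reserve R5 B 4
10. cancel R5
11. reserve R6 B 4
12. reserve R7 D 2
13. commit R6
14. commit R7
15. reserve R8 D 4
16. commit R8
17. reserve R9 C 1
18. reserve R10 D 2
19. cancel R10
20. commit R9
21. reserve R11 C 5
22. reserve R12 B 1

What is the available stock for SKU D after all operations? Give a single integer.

Step 1: reserve R1 A 1 -> on_hand[A=36 B=56 C=45 D=57] avail[A=35 B=56 C=45 D=57] open={R1}
Step 2: reserve R2 B 5 -> on_hand[A=36 B=56 C=45 D=57] avail[A=35 B=51 C=45 D=57] open={R1,R2}
Step 3: reserve R3 C 2 -> on_hand[A=36 B=56 C=45 D=57] avail[A=35 B=51 C=43 D=57] open={R1,R2,R3}
Step 4: commit R2 -> on_hand[A=36 B=51 C=45 D=57] avail[A=35 B=51 C=43 D=57] open={R1,R3}
Step 5: reserve R4 C 8 -> on_hand[A=36 B=51 C=45 D=57] avail[A=35 B=51 C=35 D=57] open={R1,R3,R4}
Step 6: commit R3 -> on_hand[A=36 B=51 C=43 D=57] avail[A=35 B=51 C=35 D=57] open={R1,R4}
Step 7: commit R4 -> on_hand[A=36 B=51 C=35 D=57] avail[A=35 B=51 C=35 D=57] open={R1}
Step 8: commit R1 -> on_hand[A=35 B=51 C=35 D=57] avail[A=35 B=51 C=35 D=57] open={}
Step 9: reserve R5 B 4 -> on_hand[A=35 B=51 C=35 D=57] avail[A=35 B=47 C=35 D=57] open={R5}
Step 10: cancel R5 -> on_hand[A=35 B=51 C=35 D=57] avail[A=35 B=51 C=35 D=57] open={}
Step 11: reserve R6 B 4 -> on_hand[A=35 B=51 C=35 D=57] avail[A=35 B=47 C=35 D=57] open={R6}
Step 12: reserve R7 D 2 -> on_hand[A=35 B=51 C=35 D=57] avail[A=35 B=47 C=35 D=55] open={R6,R7}
Step 13: commit R6 -> on_hand[A=35 B=47 C=35 D=57] avail[A=35 B=47 C=35 D=55] open={R7}
Step 14: commit R7 -> on_hand[A=35 B=47 C=35 D=55] avail[A=35 B=47 C=35 D=55] open={}
Step 15: reserve R8 D 4 -> on_hand[A=35 B=47 C=35 D=55] avail[A=35 B=47 C=35 D=51] open={R8}
Step 16: commit R8 -> on_hand[A=35 B=47 C=35 D=51] avail[A=35 B=47 C=35 D=51] open={}
Step 17: reserve R9 C 1 -> on_hand[A=35 B=47 C=35 D=51] avail[A=35 B=47 C=34 D=51] open={R9}
Step 18: reserve R10 D 2 -> on_hand[A=35 B=47 C=35 D=51] avail[A=35 B=47 C=34 D=49] open={R10,R9}
Step 19: cancel R10 -> on_hand[A=35 B=47 C=35 D=51] avail[A=35 B=47 C=34 D=51] open={R9}
Step 20: commit R9 -> on_hand[A=35 B=47 C=34 D=51] avail[A=35 B=47 C=34 D=51] open={}
Step 21: reserve R11 C 5 -> on_hand[A=35 B=47 C=34 D=51] avail[A=35 B=47 C=29 D=51] open={R11}
Step 22: reserve R12 B 1 -> on_hand[A=35 B=47 C=34 D=51] avail[A=35 B=46 C=29 D=51] open={R11,R12}
Final available[D] = 51

Answer: 51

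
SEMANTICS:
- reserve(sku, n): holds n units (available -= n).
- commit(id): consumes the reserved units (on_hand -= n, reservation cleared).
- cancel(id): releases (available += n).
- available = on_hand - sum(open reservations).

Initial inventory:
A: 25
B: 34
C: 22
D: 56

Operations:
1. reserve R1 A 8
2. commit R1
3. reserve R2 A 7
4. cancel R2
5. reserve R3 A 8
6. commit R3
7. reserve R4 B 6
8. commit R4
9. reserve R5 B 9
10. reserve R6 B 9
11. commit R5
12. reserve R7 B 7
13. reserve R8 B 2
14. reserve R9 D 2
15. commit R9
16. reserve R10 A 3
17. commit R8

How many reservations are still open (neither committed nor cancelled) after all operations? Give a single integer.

Answer: 3

Derivation:
Step 1: reserve R1 A 8 -> on_hand[A=25 B=34 C=22 D=56] avail[A=17 B=34 C=22 D=56] open={R1}
Step 2: commit R1 -> on_hand[A=17 B=34 C=22 D=56] avail[A=17 B=34 C=22 D=56] open={}
Step 3: reserve R2 A 7 -> on_hand[A=17 B=34 C=22 D=56] avail[A=10 B=34 C=22 D=56] open={R2}
Step 4: cancel R2 -> on_hand[A=17 B=34 C=22 D=56] avail[A=17 B=34 C=22 D=56] open={}
Step 5: reserve R3 A 8 -> on_hand[A=17 B=34 C=22 D=56] avail[A=9 B=34 C=22 D=56] open={R3}
Step 6: commit R3 -> on_hand[A=9 B=34 C=22 D=56] avail[A=9 B=34 C=22 D=56] open={}
Step 7: reserve R4 B 6 -> on_hand[A=9 B=34 C=22 D=56] avail[A=9 B=28 C=22 D=56] open={R4}
Step 8: commit R4 -> on_hand[A=9 B=28 C=22 D=56] avail[A=9 B=28 C=22 D=56] open={}
Step 9: reserve R5 B 9 -> on_hand[A=9 B=28 C=22 D=56] avail[A=9 B=19 C=22 D=56] open={R5}
Step 10: reserve R6 B 9 -> on_hand[A=9 B=28 C=22 D=56] avail[A=9 B=10 C=22 D=56] open={R5,R6}
Step 11: commit R5 -> on_hand[A=9 B=19 C=22 D=56] avail[A=9 B=10 C=22 D=56] open={R6}
Step 12: reserve R7 B 7 -> on_hand[A=9 B=19 C=22 D=56] avail[A=9 B=3 C=22 D=56] open={R6,R7}
Step 13: reserve R8 B 2 -> on_hand[A=9 B=19 C=22 D=56] avail[A=9 B=1 C=22 D=56] open={R6,R7,R8}
Step 14: reserve R9 D 2 -> on_hand[A=9 B=19 C=22 D=56] avail[A=9 B=1 C=22 D=54] open={R6,R7,R8,R9}
Step 15: commit R9 -> on_hand[A=9 B=19 C=22 D=54] avail[A=9 B=1 C=22 D=54] open={R6,R7,R8}
Step 16: reserve R10 A 3 -> on_hand[A=9 B=19 C=22 D=54] avail[A=6 B=1 C=22 D=54] open={R10,R6,R7,R8}
Step 17: commit R8 -> on_hand[A=9 B=17 C=22 D=54] avail[A=6 B=1 C=22 D=54] open={R10,R6,R7}
Open reservations: ['R10', 'R6', 'R7'] -> 3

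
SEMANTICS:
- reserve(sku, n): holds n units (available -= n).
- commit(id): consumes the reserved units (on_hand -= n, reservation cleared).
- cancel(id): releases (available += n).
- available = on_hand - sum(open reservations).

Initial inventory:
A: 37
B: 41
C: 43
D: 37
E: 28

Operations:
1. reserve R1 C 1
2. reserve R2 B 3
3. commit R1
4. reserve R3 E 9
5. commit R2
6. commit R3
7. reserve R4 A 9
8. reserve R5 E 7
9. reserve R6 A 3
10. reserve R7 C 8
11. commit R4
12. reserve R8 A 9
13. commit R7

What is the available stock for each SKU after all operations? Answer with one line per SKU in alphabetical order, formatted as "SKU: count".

Step 1: reserve R1 C 1 -> on_hand[A=37 B=41 C=43 D=37 E=28] avail[A=37 B=41 C=42 D=37 E=28] open={R1}
Step 2: reserve R2 B 3 -> on_hand[A=37 B=41 C=43 D=37 E=28] avail[A=37 B=38 C=42 D=37 E=28] open={R1,R2}
Step 3: commit R1 -> on_hand[A=37 B=41 C=42 D=37 E=28] avail[A=37 B=38 C=42 D=37 E=28] open={R2}
Step 4: reserve R3 E 9 -> on_hand[A=37 B=41 C=42 D=37 E=28] avail[A=37 B=38 C=42 D=37 E=19] open={R2,R3}
Step 5: commit R2 -> on_hand[A=37 B=38 C=42 D=37 E=28] avail[A=37 B=38 C=42 D=37 E=19] open={R3}
Step 6: commit R3 -> on_hand[A=37 B=38 C=42 D=37 E=19] avail[A=37 B=38 C=42 D=37 E=19] open={}
Step 7: reserve R4 A 9 -> on_hand[A=37 B=38 C=42 D=37 E=19] avail[A=28 B=38 C=42 D=37 E=19] open={R4}
Step 8: reserve R5 E 7 -> on_hand[A=37 B=38 C=42 D=37 E=19] avail[A=28 B=38 C=42 D=37 E=12] open={R4,R5}
Step 9: reserve R6 A 3 -> on_hand[A=37 B=38 C=42 D=37 E=19] avail[A=25 B=38 C=42 D=37 E=12] open={R4,R5,R6}
Step 10: reserve R7 C 8 -> on_hand[A=37 B=38 C=42 D=37 E=19] avail[A=25 B=38 C=34 D=37 E=12] open={R4,R5,R6,R7}
Step 11: commit R4 -> on_hand[A=28 B=38 C=42 D=37 E=19] avail[A=25 B=38 C=34 D=37 E=12] open={R5,R6,R7}
Step 12: reserve R8 A 9 -> on_hand[A=28 B=38 C=42 D=37 E=19] avail[A=16 B=38 C=34 D=37 E=12] open={R5,R6,R7,R8}
Step 13: commit R7 -> on_hand[A=28 B=38 C=34 D=37 E=19] avail[A=16 B=38 C=34 D=37 E=12] open={R5,R6,R8}

Answer: A: 16
B: 38
C: 34
D: 37
E: 12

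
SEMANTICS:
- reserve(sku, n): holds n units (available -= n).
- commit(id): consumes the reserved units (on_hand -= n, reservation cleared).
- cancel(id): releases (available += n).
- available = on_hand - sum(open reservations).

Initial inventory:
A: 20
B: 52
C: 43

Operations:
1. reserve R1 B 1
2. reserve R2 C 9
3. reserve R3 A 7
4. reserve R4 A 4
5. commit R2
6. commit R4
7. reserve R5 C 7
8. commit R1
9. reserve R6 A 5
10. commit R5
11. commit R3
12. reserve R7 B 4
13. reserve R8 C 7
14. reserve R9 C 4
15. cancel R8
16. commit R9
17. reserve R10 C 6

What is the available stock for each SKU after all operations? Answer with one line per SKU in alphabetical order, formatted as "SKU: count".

Step 1: reserve R1 B 1 -> on_hand[A=20 B=52 C=43] avail[A=20 B=51 C=43] open={R1}
Step 2: reserve R2 C 9 -> on_hand[A=20 B=52 C=43] avail[A=20 B=51 C=34] open={R1,R2}
Step 3: reserve R3 A 7 -> on_hand[A=20 B=52 C=43] avail[A=13 B=51 C=34] open={R1,R2,R3}
Step 4: reserve R4 A 4 -> on_hand[A=20 B=52 C=43] avail[A=9 B=51 C=34] open={R1,R2,R3,R4}
Step 5: commit R2 -> on_hand[A=20 B=52 C=34] avail[A=9 B=51 C=34] open={R1,R3,R4}
Step 6: commit R4 -> on_hand[A=16 B=52 C=34] avail[A=9 B=51 C=34] open={R1,R3}
Step 7: reserve R5 C 7 -> on_hand[A=16 B=52 C=34] avail[A=9 B=51 C=27] open={R1,R3,R5}
Step 8: commit R1 -> on_hand[A=16 B=51 C=34] avail[A=9 B=51 C=27] open={R3,R5}
Step 9: reserve R6 A 5 -> on_hand[A=16 B=51 C=34] avail[A=4 B=51 C=27] open={R3,R5,R6}
Step 10: commit R5 -> on_hand[A=16 B=51 C=27] avail[A=4 B=51 C=27] open={R3,R6}
Step 11: commit R3 -> on_hand[A=9 B=51 C=27] avail[A=4 B=51 C=27] open={R6}
Step 12: reserve R7 B 4 -> on_hand[A=9 B=51 C=27] avail[A=4 B=47 C=27] open={R6,R7}
Step 13: reserve R8 C 7 -> on_hand[A=9 B=51 C=27] avail[A=4 B=47 C=20] open={R6,R7,R8}
Step 14: reserve R9 C 4 -> on_hand[A=9 B=51 C=27] avail[A=4 B=47 C=16] open={R6,R7,R8,R9}
Step 15: cancel R8 -> on_hand[A=9 B=51 C=27] avail[A=4 B=47 C=23] open={R6,R7,R9}
Step 16: commit R9 -> on_hand[A=9 B=51 C=23] avail[A=4 B=47 C=23] open={R6,R7}
Step 17: reserve R10 C 6 -> on_hand[A=9 B=51 C=23] avail[A=4 B=47 C=17] open={R10,R6,R7}

Answer: A: 4
B: 47
C: 17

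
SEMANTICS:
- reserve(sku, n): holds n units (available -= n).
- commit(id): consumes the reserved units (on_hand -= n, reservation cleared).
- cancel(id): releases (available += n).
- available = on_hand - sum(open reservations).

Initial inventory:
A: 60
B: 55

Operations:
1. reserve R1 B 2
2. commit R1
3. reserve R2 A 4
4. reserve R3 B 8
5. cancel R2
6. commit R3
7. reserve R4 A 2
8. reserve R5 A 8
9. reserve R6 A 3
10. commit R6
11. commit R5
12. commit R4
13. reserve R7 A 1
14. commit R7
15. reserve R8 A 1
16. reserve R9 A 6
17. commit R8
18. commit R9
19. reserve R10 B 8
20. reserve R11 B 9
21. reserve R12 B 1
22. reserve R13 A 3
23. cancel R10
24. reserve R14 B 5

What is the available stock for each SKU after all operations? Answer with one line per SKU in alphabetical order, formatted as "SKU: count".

Answer: A: 36
B: 30

Derivation:
Step 1: reserve R1 B 2 -> on_hand[A=60 B=55] avail[A=60 B=53] open={R1}
Step 2: commit R1 -> on_hand[A=60 B=53] avail[A=60 B=53] open={}
Step 3: reserve R2 A 4 -> on_hand[A=60 B=53] avail[A=56 B=53] open={R2}
Step 4: reserve R3 B 8 -> on_hand[A=60 B=53] avail[A=56 B=45] open={R2,R3}
Step 5: cancel R2 -> on_hand[A=60 B=53] avail[A=60 B=45] open={R3}
Step 6: commit R3 -> on_hand[A=60 B=45] avail[A=60 B=45] open={}
Step 7: reserve R4 A 2 -> on_hand[A=60 B=45] avail[A=58 B=45] open={R4}
Step 8: reserve R5 A 8 -> on_hand[A=60 B=45] avail[A=50 B=45] open={R4,R5}
Step 9: reserve R6 A 3 -> on_hand[A=60 B=45] avail[A=47 B=45] open={R4,R5,R6}
Step 10: commit R6 -> on_hand[A=57 B=45] avail[A=47 B=45] open={R4,R5}
Step 11: commit R5 -> on_hand[A=49 B=45] avail[A=47 B=45] open={R4}
Step 12: commit R4 -> on_hand[A=47 B=45] avail[A=47 B=45] open={}
Step 13: reserve R7 A 1 -> on_hand[A=47 B=45] avail[A=46 B=45] open={R7}
Step 14: commit R7 -> on_hand[A=46 B=45] avail[A=46 B=45] open={}
Step 15: reserve R8 A 1 -> on_hand[A=46 B=45] avail[A=45 B=45] open={R8}
Step 16: reserve R9 A 6 -> on_hand[A=46 B=45] avail[A=39 B=45] open={R8,R9}
Step 17: commit R8 -> on_hand[A=45 B=45] avail[A=39 B=45] open={R9}
Step 18: commit R9 -> on_hand[A=39 B=45] avail[A=39 B=45] open={}
Step 19: reserve R10 B 8 -> on_hand[A=39 B=45] avail[A=39 B=37] open={R10}
Step 20: reserve R11 B 9 -> on_hand[A=39 B=45] avail[A=39 B=28] open={R10,R11}
Step 21: reserve R12 B 1 -> on_hand[A=39 B=45] avail[A=39 B=27] open={R10,R11,R12}
Step 22: reserve R13 A 3 -> on_hand[A=39 B=45] avail[A=36 B=27] open={R10,R11,R12,R13}
Step 23: cancel R10 -> on_hand[A=39 B=45] avail[A=36 B=35] open={R11,R12,R13}
Step 24: reserve R14 B 5 -> on_hand[A=39 B=45] avail[A=36 B=30] open={R11,R12,R13,R14}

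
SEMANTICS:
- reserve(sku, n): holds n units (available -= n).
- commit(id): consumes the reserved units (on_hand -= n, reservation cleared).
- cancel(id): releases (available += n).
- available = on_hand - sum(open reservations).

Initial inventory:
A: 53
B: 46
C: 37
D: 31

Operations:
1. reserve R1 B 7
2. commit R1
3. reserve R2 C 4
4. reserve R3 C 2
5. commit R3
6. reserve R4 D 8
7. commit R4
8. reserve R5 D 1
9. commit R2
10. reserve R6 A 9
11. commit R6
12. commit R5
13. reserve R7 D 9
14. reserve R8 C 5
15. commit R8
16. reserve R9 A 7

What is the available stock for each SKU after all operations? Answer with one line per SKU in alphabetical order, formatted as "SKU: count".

Step 1: reserve R1 B 7 -> on_hand[A=53 B=46 C=37 D=31] avail[A=53 B=39 C=37 D=31] open={R1}
Step 2: commit R1 -> on_hand[A=53 B=39 C=37 D=31] avail[A=53 B=39 C=37 D=31] open={}
Step 3: reserve R2 C 4 -> on_hand[A=53 B=39 C=37 D=31] avail[A=53 B=39 C=33 D=31] open={R2}
Step 4: reserve R3 C 2 -> on_hand[A=53 B=39 C=37 D=31] avail[A=53 B=39 C=31 D=31] open={R2,R3}
Step 5: commit R3 -> on_hand[A=53 B=39 C=35 D=31] avail[A=53 B=39 C=31 D=31] open={R2}
Step 6: reserve R4 D 8 -> on_hand[A=53 B=39 C=35 D=31] avail[A=53 B=39 C=31 D=23] open={R2,R4}
Step 7: commit R4 -> on_hand[A=53 B=39 C=35 D=23] avail[A=53 B=39 C=31 D=23] open={R2}
Step 8: reserve R5 D 1 -> on_hand[A=53 B=39 C=35 D=23] avail[A=53 B=39 C=31 D=22] open={R2,R5}
Step 9: commit R2 -> on_hand[A=53 B=39 C=31 D=23] avail[A=53 B=39 C=31 D=22] open={R5}
Step 10: reserve R6 A 9 -> on_hand[A=53 B=39 C=31 D=23] avail[A=44 B=39 C=31 D=22] open={R5,R6}
Step 11: commit R6 -> on_hand[A=44 B=39 C=31 D=23] avail[A=44 B=39 C=31 D=22] open={R5}
Step 12: commit R5 -> on_hand[A=44 B=39 C=31 D=22] avail[A=44 B=39 C=31 D=22] open={}
Step 13: reserve R7 D 9 -> on_hand[A=44 B=39 C=31 D=22] avail[A=44 B=39 C=31 D=13] open={R7}
Step 14: reserve R8 C 5 -> on_hand[A=44 B=39 C=31 D=22] avail[A=44 B=39 C=26 D=13] open={R7,R8}
Step 15: commit R8 -> on_hand[A=44 B=39 C=26 D=22] avail[A=44 B=39 C=26 D=13] open={R7}
Step 16: reserve R9 A 7 -> on_hand[A=44 B=39 C=26 D=22] avail[A=37 B=39 C=26 D=13] open={R7,R9}

Answer: A: 37
B: 39
C: 26
D: 13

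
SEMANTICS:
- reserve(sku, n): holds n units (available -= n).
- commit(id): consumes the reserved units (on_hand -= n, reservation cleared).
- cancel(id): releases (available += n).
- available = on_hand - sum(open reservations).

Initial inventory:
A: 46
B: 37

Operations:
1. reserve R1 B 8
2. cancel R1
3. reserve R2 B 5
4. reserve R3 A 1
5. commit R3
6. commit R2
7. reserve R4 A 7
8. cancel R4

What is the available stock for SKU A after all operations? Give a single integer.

Step 1: reserve R1 B 8 -> on_hand[A=46 B=37] avail[A=46 B=29] open={R1}
Step 2: cancel R1 -> on_hand[A=46 B=37] avail[A=46 B=37] open={}
Step 3: reserve R2 B 5 -> on_hand[A=46 B=37] avail[A=46 B=32] open={R2}
Step 4: reserve R3 A 1 -> on_hand[A=46 B=37] avail[A=45 B=32] open={R2,R3}
Step 5: commit R3 -> on_hand[A=45 B=37] avail[A=45 B=32] open={R2}
Step 6: commit R2 -> on_hand[A=45 B=32] avail[A=45 B=32] open={}
Step 7: reserve R4 A 7 -> on_hand[A=45 B=32] avail[A=38 B=32] open={R4}
Step 8: cancel R4 -> on_hand[A=45 B=32] avail[A=45 B=32] open={}
Final available[A] = 45

Answer: 45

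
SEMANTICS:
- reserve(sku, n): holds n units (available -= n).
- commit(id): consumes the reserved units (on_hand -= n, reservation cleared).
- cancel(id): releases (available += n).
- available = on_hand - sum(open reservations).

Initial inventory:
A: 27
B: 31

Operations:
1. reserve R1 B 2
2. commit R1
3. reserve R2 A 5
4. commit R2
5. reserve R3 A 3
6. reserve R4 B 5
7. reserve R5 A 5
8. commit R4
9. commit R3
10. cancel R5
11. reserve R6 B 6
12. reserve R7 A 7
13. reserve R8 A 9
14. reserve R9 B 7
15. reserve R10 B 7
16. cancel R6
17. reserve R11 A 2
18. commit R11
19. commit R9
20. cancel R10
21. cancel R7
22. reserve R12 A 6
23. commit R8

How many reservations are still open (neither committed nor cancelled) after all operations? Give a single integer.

Answer: 1

Derivation:
Step 1: reserve R1 B 2 -> on_hand[A=27 B=31] avail[A=27 B=29] open={R1}
Step 2: commit R1 -> on_hand[A=27 B=29] avail[A=27 B=29] open={}
Step 3: reserve R2 A 5 -> on_hand[A=27 B=29] avail[A=22 B=29] open={R2}
Step 4: commit R2 -> on_hand[A=22 B=29] avail[A=22 B=29] open={}
Step 5: reserve R3 A 3 -> on_hand[A=22 B=29] avail[A=19 B=29] open={R3}
Step 6: reserve R4 B 5 -> on_hand[A=22 B=29] avail[A=19 B=24] open={R3,R4}
Step 7: reserve R5 A 5 -> on_hand[A=22 B=29] avail[A=14 B=24] open={R3,R4,R5}
Step 8: commit R4 -> on_hand[A=22 B=24] avail[A=14 B=24] open={R3,R5}
Step 9: commit R3 -> on_hand[A=19 B=24] avail[A=14 B=24] open={R5}
Step 10: cancel R5 -> on_hand[A=19 B=24] avail[A=19 B=24] open={}
Step 11: reserve R6 B 6 -> on_hand[A=19 B=24] avail[A=19 B=18] open={R6}
Step 12: reserve R7 A 7 -> on_hand[A=19 B=24] avail[A=12 B=18] open={R6,R7}
Step 13: reserve R8 A 9 -> on_hand[A=19 B=24] avail[A=3 B=18] open={R6,R7,R8}
Step 14: reserve R9 B 7 -> on_hand[A=19 B=24] avail[A=3 B=11] open={R6,R7,R8,R9}
Step 15: reserve R10 B 7 -> on_hand[A=19 B=24] avail[A=3 B=4] open={R10,R6,R7,R8,R9}
Step 16: cancel R6 -> on_hand[A=19 B=24] avail[A=3 B=10] open={R10,R7,R8,R9}
Step 17: reserve R11 A 2 -> on_hand[A=19 B=24] avail[A=1 B=10] open={R10,R11,R7,R8,R9}
Step 18: commit R11 -> on_hand[A=17 B=24] avail[A=1 B=10] open={R10,R7,R8,R9}
Step 19: commit R9 -> on_hand[A=17 B=17] avail[A=1 B=10] open={R10,R7,R8}
Step 20: cancel R10 -> on_hand[A=17 B=17] avail[A=1 B=17] open={R7,R8}
Step 21: cancel R7 -> on_hand[A=17 B=17] avail[A=8 B=17] open={R8}
Step 22: reserve R12 A 6 -> on_hand[A=17 B=17] avail[A=2 B=17] open={R12,R8}
Step 23: commit R8 -> on_hand[A=8 B=17] avail[A=2 B=17] open={R12}
Open reservations: ['R12'] -> 1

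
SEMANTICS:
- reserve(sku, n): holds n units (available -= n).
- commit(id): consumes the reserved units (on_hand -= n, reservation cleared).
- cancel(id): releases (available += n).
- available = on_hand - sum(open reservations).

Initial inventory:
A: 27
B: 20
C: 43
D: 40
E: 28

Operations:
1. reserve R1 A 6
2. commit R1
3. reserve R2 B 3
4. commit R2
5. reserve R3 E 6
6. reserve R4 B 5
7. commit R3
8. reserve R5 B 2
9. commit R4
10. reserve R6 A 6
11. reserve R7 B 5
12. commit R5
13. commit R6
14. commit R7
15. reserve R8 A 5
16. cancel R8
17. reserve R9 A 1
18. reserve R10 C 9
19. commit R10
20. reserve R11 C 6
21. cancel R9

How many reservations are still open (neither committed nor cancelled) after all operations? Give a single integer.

Step 1: reserve R1 A 6 -> on_hand[A=27 B=20 C=43 D=40 E=28] avail[A=21 B=20 C=43 D=40 E=28] open={R1}
Step 2: commit R1 -> on_hand[A=21 B=20 C=43 D=40 E=28] avail[A=21 B=20 C=43 D=40 E=28] open={}
Step 3: reserve R2 B 3 -> on_hand[A=21 B=20 C=43 D=40 E=28] avail[A=21 B=17 C=43 D=40 E=28] open={R2}
Step 4: commit R2 -> on_hand[A=21 B=17 C=43 D=40 E=28] avail[A=21 B=17 C=43 D=40 E=28] open={}
Step 5: reserve R3 E 6 -> on_hand[A=21 B=17 C=43 D=40 E=28] avail[A=21 B=17 C=43 D=40 E=22] open={R3}
Step 6: reserve R4 B 5 -> on_hand[A=21 B=17 C=43 D=40 E=28] avail[A=21 B=12 C=43 D=40 E=22] open={R3,R4}
Step 7: commit R3 -> on_hand[A=21 B=17 C=43 D=40 E=22] avail[A=21 B=12 C=43 D=40 E=22] open={R4}
Step 8: reserve R5 B 2 -> on_hand[A=21 B=17 C=43 D=40 E=22] avail[A=21 B=10 C=43 D=40 E=22] open={R4,R5}
Step 9: commit R4 -> on_hand[A=21 B=12 C=43 D=40 E=22] avail[A=21 B=10 C=43 D=40 E=22] open={R5}
Step 10: reserve R6 A 6 -> on_hand[A=21 B=12 C=43 D=40 E=22] avail[A=15 B=10 C=43 D=40 E=22] open={R5,R6}
Step 11: reserve R7 B 5 -> on_hand[A=21 B=12 C=43 D=40 E=22] avail[A=15 B=5 C=43 D=40 E=22] open={R5,R6,R7}
Step 12: commit R5 -> on_hand[A=21 B=10 C=43 D=40 E=22] avail[A=15 B=5 C=43 D=40 E=22] open={R6,R7}
Step 13: commit R6 -> on_hand[A=15 B=10 C=43 D=40 E=22] avail[A=15 B=5 C=43 D=40 E=22] open={R7}
Step 14: commit R7 -> on_hand[A=15 B=5 C=43 D=40 E=22] avail[A=15 B=5 C=43 D=40 E=22] open={}
Step 15: reserve R8 A 5 -> on_hand[A=15 B=5 C=43 D=40 E=22] avail[A=10 B=5 C=43 D=40 E=22] open={R8}
Step 16: cancel R8 -> on_hand[A=15 B=5 C=43 D=40 E=22] avail[A=15 B=5 C=43 D=40 E=22] open={}
Step 17: reserve R9 A 1 -> on_hand[A=15 B=5 C=43 D=40 E=22] avail[A=14 B=5 C=43 D=40 E=22] open={R9}
Step 18: reserve R10 C 9 -> on_hand[A=15 B=5 C=43 D=40 E=22] avail[A=14 B=5 C=34 D=40 E=22] open={R10,R9}
Step 19: commit R10 -> on_hand[A=15 B=5 C=34 D=40 E=22] avail[A=14 B=5 C=34 D=40 E=22] open={R9}
Step 20: reserve R11 C 6 -> on_hand[A=15 B=5 C=34 D=40 E=22] avail[A=14 B=5 C=28 D=40 E=22] open={R11,R9}
Step 21: cancel R9 -> on_hand[A=15 B=5 C=34 D=40 E=22] avail[A=15 B=5 C=28 D=40 E=22] open={R11}
Open reservations: ['R11'] -> 1

Answer: 1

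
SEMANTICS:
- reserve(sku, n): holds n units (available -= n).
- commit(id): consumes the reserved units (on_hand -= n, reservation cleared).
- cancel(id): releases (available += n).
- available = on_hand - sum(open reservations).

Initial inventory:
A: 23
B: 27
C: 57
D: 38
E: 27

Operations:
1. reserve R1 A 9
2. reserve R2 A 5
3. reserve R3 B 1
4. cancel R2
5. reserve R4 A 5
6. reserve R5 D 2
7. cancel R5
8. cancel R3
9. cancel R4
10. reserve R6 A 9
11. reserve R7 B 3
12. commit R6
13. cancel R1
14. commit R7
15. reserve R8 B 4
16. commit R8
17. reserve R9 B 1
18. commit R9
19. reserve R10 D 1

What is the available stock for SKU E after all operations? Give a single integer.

Step 1: reserve R1 A 9 -> on_hand[A=23 B=27 C=57 D=38 E=27] avail[A=14 B=27 C=57 D=38 E=27] open={R1}
Step 2: reserve R2 A 5 -> on_hand[A=23 B=27 C=57 D=38 E=27] avail[A=9 B=27 C=57 D=38 E=27] open={R1,R2}
Step 3: reserve R3 B 1 -> on_hand[A=23 B=27 C=57 D=38 E=27] avail[A=9 B=26 C=57 D=38 E=27] open={R1,R2,R3}
Step 4: cancel R2 -> on_hand[A=23 B=27 C=57 D=38 E=27] avail[A=14 B=26 C=57 D=38 E=27] open={R1,R3}
Step 5: reserve R4 A 5 -> on_hand[A=23 B=27 C=57 D=38 E=27] avail[A=9 B=26 C=57 D=38 E=27] open={R1,R3,R4}
Step 6: reserve R5 D 2 -> on_hand[A=23 B=27 C=57 D=38 E=27] avail[A=9 B=26 C=57 D=36 E=27] open={R1,R3,R4,R5}
Step 7: cancel R5 -> on_hand[A=23 B=27 C=57 D=38 E=27] avail[A=9 B=26 C=57 D=38 E=27] open={R1,R3,R4}
Step 8: cancel R3 -> on_hand[A=23 B=27 C=57 D=38 E=27] avail[A=9 B=27 C=57 D=38 E=27] open={R1,R4}
Step 9: cancel R4 -> on_hand[A=23 B=27 C=57 D=38 E=27] avail[A=14 B=27 C=57 D=38 E=27] open={R1}
Step 10: reserve R6 A 9 -> on_hand[A=23 B=27 C=57 D=38 E=27] avail[A=5 B=27 C=57 D=38 E=27] open={R1,R6}
Step 11: reserve R7 B 3 -> on_hand[A=23 B=27 C=57 D=38 E=27] avail[A=5 B=24 C=57 D=38 E=27] open={R1,R6,R7}
Step 12: commit R6 -> on_hand[A=14 B=27 C=57 D=38 E=27] avail[A=5 B=24 C=57 D=38 E=27] open={R1,R7}
Step 13: cancel R1 -> on_hand[A=14 B=27 C=57 D=38 E=27] avail[A=14 B=24 C=57 D=38 E=27] open={R7}
Step 14: commit R7 -> on_hand[A=14 B=24 C=57 D=38 E=27] avail[A=14 B=24 C=57 D=38 E=27] open={}
Step 15: reserve R8 B 4 -> on_hand[A=14 B=24 C=57 D=38 E=27] avail[A=14 B=20 C=57 D=38 E=27] open={R8}
Step 16: commit R8 -> on_hand[A=14 B=20 C=57 D=38 E=27] avail[A=14 B=20 C=57 D=38 E=27] open={}
Step 17: reserve R9 B 1 -> on_hand[A=14 B=20 C=57 D=38 E=27] avail[A=14 B=19 C=57 D=38 E=27] open={R9}
Step 18: commit R9 -> on_hand[A=14 B=19 C=57 D=38 E=27] avail[A=14 B=19 C=57 D=38 E=27] open={}
Step 19: reserve R10 D 1 -> on_hand[A=14 B=19 C=57 D=38 E=27] avail[A=14 B=19 C=57 D=37 E=27] open={R10}
Final available[E] = 27

Answer: 27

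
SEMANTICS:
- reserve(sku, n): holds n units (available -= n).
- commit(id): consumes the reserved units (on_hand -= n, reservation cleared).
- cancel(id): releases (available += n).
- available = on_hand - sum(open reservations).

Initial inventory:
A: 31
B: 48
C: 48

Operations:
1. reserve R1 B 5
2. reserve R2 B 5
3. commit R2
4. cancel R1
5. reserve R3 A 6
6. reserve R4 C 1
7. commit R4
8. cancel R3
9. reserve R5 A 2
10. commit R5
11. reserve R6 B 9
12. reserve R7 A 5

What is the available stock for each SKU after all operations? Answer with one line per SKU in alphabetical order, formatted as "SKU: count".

Answer: A: 24
B: 34
C: 47

Derivation:
Step 1: reserve R1 B 5 -> on_hand[A=31 B=48 C=48] avail[A=31 B=43 C=48] open={R1}
Step 2: reserve R2 B 5 -> on_hand[A=31 B=48 C=48] avail[A=31 B=38 C=48] open={R1,R2}
Step 3: commit R2 -> on_hand[A=31 B=43 C=48] avail[A=31 B=38 C=48] open={R1}
Step 4: cancel R1 -> on_hand[A=31 B=43 C=48] avail[A=31 B=43 C=48] open={}
Step 5: reserve R3 A 6 -> on_hand[A=31 B=43 C=48] avail[A=25 B=43 C=48] open={R3}
Step 6: reserve R4 C 1 -> on_hand[A=31 B=43 C=48] avail[A=25 B=43 C=47] open={R3,R4}
Step 7: commit R4 -> on_hand[A=31 B=43 C=47] avail[A=25 B=43 C=47] open={R3}
Step 8: cancel R3 -> on_hand[A=31 B=43 C=47] avail[A=31 B=43 C=47] open={}
Step 9: reserve R5 A 2 -> on_hand[A=31 B=43 C=47] avail[A=29 B=43 C=47] open={R5}
Step 10: commit R5 -> on_hand[A=29 B=43 C=47] avail[A=29 B=43 C=47] open={}
Step 11: reserve R6 B 9 -> on_hand[A=29 B=43 C=47] avail[A=29 B=34 C=47] open={R6}
Step 12: reserve R7 A 5 -> on_hand[A=29 B=43 C=47] avail[A=24 B=34 C=47] open={R6,R7}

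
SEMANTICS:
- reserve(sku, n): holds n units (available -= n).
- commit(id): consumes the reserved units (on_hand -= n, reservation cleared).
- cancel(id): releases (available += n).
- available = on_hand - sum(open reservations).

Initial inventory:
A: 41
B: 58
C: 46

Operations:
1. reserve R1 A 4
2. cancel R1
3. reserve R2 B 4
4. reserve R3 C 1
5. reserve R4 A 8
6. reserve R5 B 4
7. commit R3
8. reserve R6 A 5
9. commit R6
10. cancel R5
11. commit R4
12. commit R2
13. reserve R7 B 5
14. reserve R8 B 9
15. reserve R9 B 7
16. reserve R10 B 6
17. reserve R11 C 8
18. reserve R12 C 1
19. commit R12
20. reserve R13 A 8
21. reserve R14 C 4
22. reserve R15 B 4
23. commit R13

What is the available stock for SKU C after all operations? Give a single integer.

Step 1: reserve R1 A 4 -> on_hand[A=41 B=58 C=46] avail[A=37 B=58 C=46] open={R1}
Step 2: cancel R1 -> on_hand[A=41 B=58 C=46] avail[A=41 B=58 C=46] open={}
Step 3: reserve R2 B 4 -> on_hand[A=41 B=58 C=46] avail[A=41 B=54 C=46] open={R2}
Step 4: reserve R3 C 1 -> on_hand[A=41 B=58 C=46] avail[A=41 B=54 C=45] open={R2,R3}
Step 5: reserve R4 A 8 -> on_hand[A=41 B=58 C=46] avail[A=33 B=54 C=45] open={R2,R3,R4}
Step 6: reserve R5 B 4 -> on_hand[A=41 B=58 C=46] avail[A=33 B=50 C=45] open={R2,R3,R4,R5}
Step 7: commit R3 -> on_hand[A=41 B=58 C=45] avail[A=33 B=50 C=45] open={R2,R4,R5}
Step 8: reserve R6 A 5 -> on_hand[A=41 B=58 C=45] avail[A=28 B=50 C=45] open={R2,R4,R5,R6}
Step 9: commit R6 -> on_hand[A=36 B=58 C=45] avail[A=28 B=50 C=45] open={R2,R4,R5}
Step 10: cancel R5 -> on_hand[A=36 B=58 C=45] avail[A=28 B=54 C=45] open={R2,R4}
Step 11: commit R4 -> on_hand[A=28 B=58 C=45] avail[A=28 B=54 C=45] open={R2}
Step 12: commit R2 -> on_hand[A=28 B=54 C=45] avail[A=28 B=54 C=45] open={}
Step 13: reserve R7 B 5 -> on_hand[A=28 B=54 C=45] avail[A=28 B=49 C=45] open={R7}
Step 14: reserve R8 B 9 -> on_hand[A=28 B=54 C=45] avail[A=28 B=40 C=45] open={R7,R8}
Step 15: reserve R9 B 7 -> on_hand[A=28 B=54 C=45] avail[A=28 B=33 C=45] open={R7,R8,R9}
Step 16: reserve R10 B 6 -> on_hand[A=28 B=54 C=45] avail[A=28 B=27 C=45] open={R10,R7,R8,R9}
Step 17: reserve R11 C 8 -> on_hand[A=28 B=54 C=45] avail[A=28 B=27 C=37] open={R10,R11,R7,R8,R9}
Step 18: reserve R12 C 1 -> on_hand[A=28 B=54 C=45] avail[A=28 B=27 C=36] open={R10,R11,R12,R7,R8,R9}
Step 19: commit R12 -> on_hand[A=28 B=54 C=44] avail[A=28 B=27 C=36] open={R10,R11,R7,R8,R9}
Step 20: reserve R13 A 8 -> on_hand[A=28 B=54 C=44] avail[A=20 B=27 C=36] open={R10,R11,R13,R7,R8,R9}
Step 21: reserve R14 C 4 -> on_hand[A=28 B=54 C=44] avail[A=20 B=27 C=32] open={R10,R11,R13,R14,R7,R8,R9}
Step 22: reserve R15 B 4 -> on_hand[A=28 B=54 C=44] avail[A=20 B=23 C=32] open={R10,R11,R13,R14,R15,R7,R8,R9}
Step 23: commit R13 -> on_hand[A=20 B=54 C=44] avail[A=20 B=23 C=32] open={R10,R11,R14,R15,R7,R8,R9}
Final available[C] = 32

Answer: 32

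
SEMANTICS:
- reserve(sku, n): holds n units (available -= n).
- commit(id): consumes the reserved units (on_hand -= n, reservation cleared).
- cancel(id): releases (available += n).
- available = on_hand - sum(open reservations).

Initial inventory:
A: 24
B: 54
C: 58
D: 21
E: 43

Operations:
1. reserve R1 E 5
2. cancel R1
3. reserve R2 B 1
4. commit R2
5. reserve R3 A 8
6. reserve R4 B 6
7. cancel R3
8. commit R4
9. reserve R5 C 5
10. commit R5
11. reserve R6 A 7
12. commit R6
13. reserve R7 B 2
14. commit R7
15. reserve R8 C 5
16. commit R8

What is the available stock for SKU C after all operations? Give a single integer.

Answer: 48

Derivation:
Step 1: reserve R1 E 5 -> on_hand[A=24 B=54 C=58 D=21 E=43] avail[A=24 B=54 C=58 D=21 E=38] open={R1}
Step 2: cancel R1 -> on_hand[A=24 B=54 C=58 D=21 E=43] avail[A=24 B=54 C=58 D=21 E=43] open={}
Step 3: reserve R2 B 1 -> on_hand[A=24 B=54 C=58 D=21 E=43] avail[A=24 B=53 C=58 D=21 E=43] open={R2}
Step 4: commit R2 -> on_hand[A=24 B=53 C=58 D=21 E=43] avail[A=24 B=53 C=58 D=21 E=43] open={}
Step 5: reserve R3 A 8 -> on_hand[A=24 B=53 C=58 D=21 E=43] avail[A=16 B=53 C=58 D=21 E=43] open={R3}
Step 6: reserve R4 B 6 -> on_hand[A=24 B=53 C=58 D=21 E=43] avail[A=16 B=47 C=58 D=21 E=43] open={R3,R4}
Step 7: cancel R3 -> on_hand[A=24 B=53 C=58 D=21 E=43] avail[A=24 B=47 C=58 D=21 E=43] open={R4}
Step 8: commit R4 -> on_hand[A=24 B=47 C=58 D=21 E=43] avail[A=24 B=47 C=58 D=21 E=43] open={}
Step 9: reserve R5 C 5 -> on_hand[A=24 B=47 C=58 D=21 E=43] avail[A=24 B=47 C=53 D=21 E=43] open={R5}
Step 10: commit R5 -> on_hand[A=24 B=47 C=53 D=21 E=43] avail[A=24 B=47 C=53 D=21 E=43] open={}
Step 11: reserve R6 A 7 -> on_hand[A=24 B=47 C=53 D=21 E=43] avail[A=17 B=47 C=53 D=21 E=43] open={R6}
Step 12: commit R6 -> on_hand[A=17 B=47 C=53 D=21 E=43] avail[A=17 B=47 C=53 D=21 E=43] open={}
Step 13: reserve R7 B 2 -> on_hand[A=17 B=47 C=53 D=21 E=43] avail[A=17 B=45 C=53 D=21 E=43] open={R7}
Step 14: commit R7 -> on_hand[A=17 B=45 C=53 D=21 E=43] avail[A=17 B=45 C=53 D=21 E=43] open={}
Step 15: reserve R8 C 5 -> on_hand[A=17 B=45 C=53 D=21 E=43] avail[A=17 B=45 C=48 D=21 E=43] open={R8}
Step 16: commit R8 -> on_hand[A=17 B=45 C=48 D=21 E=43] avail[A=17 B=45 C=48 D=21 E=43] open={}
Final available[C] = 48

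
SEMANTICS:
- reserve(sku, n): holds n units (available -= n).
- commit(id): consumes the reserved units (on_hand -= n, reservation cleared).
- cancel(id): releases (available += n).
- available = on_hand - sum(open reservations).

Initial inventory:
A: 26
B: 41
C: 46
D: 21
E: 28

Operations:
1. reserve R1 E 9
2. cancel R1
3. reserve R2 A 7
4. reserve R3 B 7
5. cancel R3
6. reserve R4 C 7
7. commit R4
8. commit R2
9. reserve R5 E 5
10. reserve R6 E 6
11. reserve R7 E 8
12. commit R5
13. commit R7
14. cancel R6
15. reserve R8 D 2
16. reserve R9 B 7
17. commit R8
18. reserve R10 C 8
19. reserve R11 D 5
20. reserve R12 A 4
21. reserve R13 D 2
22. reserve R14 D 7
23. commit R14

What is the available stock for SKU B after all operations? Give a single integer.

Step 1: reserve R1 E 9 -> on_hand[A=26 B=41 C=46 D=21 E=28] avail[A=26 B=41 C=46 D=21 E=19] open={R1}
Step 2: cancel R1 -> on_hand[A=26 B=41 C=46 D=21 E=28] avail[A=26 B=41 C=46 D=21 E=28] open={}
Step 3: reserve R2 A 7 -> on_hand[A=26 B=41 C=46 D=21 E=28] avail[A=19 B=41 C=46 D=21 E=28] open={R2}
Step 4: reserve R3 B 7 -> on_hand[A=26 B=41 C=46 D=21 E=28] avail[A=19 B=34 C=46 D=21 E=28] open={R2,R3}
Step 5: cancel R3 -> on_hand[A=26 B=41 C=46 D=21 E=28] avail[A=19 B=41 C=46 D=21 E=28] open={R2}
Step 6: reserve R4 C 7 -> on_hand[A=26 B=41 C=46 D=21 E=28] avail[A=19 B=41 C=39 D=21 E=28] open={R2,R4}
Step 7: commit R4 -> on_hand[A=26 B=41 C=39 D=21 E=28] avail[A=19 B=41 C=39 D=21 E=28] open={R2}
Step 8: commit R2 -> on_hand[A=19 B=41 C=39 D=21 E=28] avail[A=19 B=41 C=39 D=21 E=28] open={}
Step 9: reserve R5 E 5 -> on_hand[A=19 B=41 C=39 D=21 E=28] avail[A=19 B=41 C=39 D=21 E=23] open={R5}
Step 10: reserve R6 E 6 -> on_hand[A=19 B=41 C=39 D=21 E=28] avail[A=19 B=41 C=39 D=21 E=17] open={R5,R6}
Step 11: reserve R7 E 8 -> on_hand[A=19 B=41 C=39 D=21 E=28] avail[A=19 B=41 C=39 D=21 E=9] open={R5,R6,R7}
Step 12: commit R5 -> on_hand[A=19 B=41 C=39 D=21 E=23] avail[A=19 B=41 C=39 D=21 E=9] open={R6,R7}
Step 13: commit R7 -> on_hand[A=19 B=41 C=39 D=21 E=15] avail[A=19 B=41 C=39 D=21 E=9] open={R6}
Step 14: cancel R6 -> on_hand[A=19 B=41 C=39 D=21 E=15] avail[A=19 B=41 C=39 D=21 E=15] open={}
Step 15: reserve R8 D 2 -> on_hand[A=19 B=41 C=39 D=21 E=15] avail[A=19 B=41 C=39 D=19 E=15] open={R8}
Step 16: reserve R9 B 7 -> on_hand[A=19 B=41 C=39 D=21 E=15] avail[A=19 B=34 C=39 D=19 E=15] open={R8,R9}
Step 17: commit R8 -> on_hand[A=19 B=41 C=39 D=19 E=15] avail[A=19 B=34 C=39 D=19 E=15] open={R9}
Step 18: reserve R10 C 8 -> on_hand[A=19 B=41 C=39 D=19 E=15] avail[A=19 B=34 C=31 D=19 E=15] open={R10,R9}
Step 19: reserve R11 D 5 -> on_hand[A=19 B=41 C=39 D=19 E=15] avail[A=19 B=34 C=31 D=14 E=15] open={R10,R11,R9}
Step 20: reserve R12 A 4 -> on_hand[A=19 B=41 C=39 D=19 E=15] avail[A=15 B=34 C=31 D=14 E=15] open={R10,R11,R12,R9}
Step 21: reserve R13 D 2 -> on_hand[A=19 B=41 C=39 D=19 E=15] avail[A=15 B=34 C=31 D=12 E=15] open={R10,R11,R12,R13,R9}
Step 22: reserve R14 D 7 -> on_hand[A=19 B=41 C=39 D=19 E=15] avail[A=15 B=34 C=31 D=5 E=15] open={R10,R11,R12,R13,R14,R9}
Step 23: commit R14 -> on_hand[A=19 B=41 C=39 D=12 E=15] avail[A=15 B=34 C=31 D=5 E=15] open={R10,R11,R12,R13,R9}
Final available[B] = 34

Answer: 34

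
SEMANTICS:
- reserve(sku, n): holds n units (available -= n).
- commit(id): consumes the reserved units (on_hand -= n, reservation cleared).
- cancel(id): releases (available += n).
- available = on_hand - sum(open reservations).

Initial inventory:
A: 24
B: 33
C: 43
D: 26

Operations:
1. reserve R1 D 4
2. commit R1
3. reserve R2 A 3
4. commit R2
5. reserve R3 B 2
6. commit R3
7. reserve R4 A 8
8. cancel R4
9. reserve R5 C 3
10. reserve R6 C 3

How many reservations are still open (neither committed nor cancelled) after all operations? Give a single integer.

Step 1: reserve R1 D 4 -> on_hand[A=24 B=33 C=43 D=26] avail[A=24 B=33 C=43 D=22] open={R1}
Step 2: commit R1 -> on_hand[A=24 B=33 C=43 D=22] avail[A=24 B=33 C=43 D=22] open={}
Step 3: reserve R2 A 3 -> on_hand[A=24 B=33 C=43 D=22] avail[A=21 B=33 C=43 D=22] open={R2}
Step 4: commit R2 -> on_hand[A=21 B=33 C=43 D=22] avail[A=21 B=33 C=43 D=22] open={}
Step 5: reserve R3 B 2 -> on_hand[A=21 B=33 C=43 D=22] avail[A=21 B=31 C=43 D=22] open={R3}
Step 6: commit R3 -> on_hand[A=21 B=31 C=43 D=22] avail[A=21 B=31 C=43 D=22] open={}
Step 7: reserve R4 A 8 -> on_hand[A=21 B=31 C=43 D=22] avail[A=13 B=31 C=43 D=22] open={R4}
Step 8: cancel R4 -> on_hand[A=21 B=31 C=43 D=22] avail[A=21 B=31 C=43 D=22] open={}
Step 9: reserve R5 C 3 -> on_hand[A=21 B=31 C=43 D=22] avail[A=21 B=31 C=40 D=22] open={R5}
Step 10: reserve R6 C 3 -> on_hand[A=21 B=31 C=43 D=22] avail[A=21 B=31 C=37 D=22] open={R5,R6}
Open reservations: ['R5', 'R6'] -> 2

Answer: 2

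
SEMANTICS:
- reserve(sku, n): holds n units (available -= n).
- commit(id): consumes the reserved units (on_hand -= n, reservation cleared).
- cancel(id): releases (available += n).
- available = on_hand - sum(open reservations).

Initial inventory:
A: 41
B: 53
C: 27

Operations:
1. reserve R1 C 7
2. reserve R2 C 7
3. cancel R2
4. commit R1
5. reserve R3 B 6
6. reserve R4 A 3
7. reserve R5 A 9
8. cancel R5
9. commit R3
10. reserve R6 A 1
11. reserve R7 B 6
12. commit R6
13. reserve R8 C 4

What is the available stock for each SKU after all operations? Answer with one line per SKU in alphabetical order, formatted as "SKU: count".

Step 1: reserve R1 C 7 -> on_hand[A=41 B=53 C=27] avail[A=41 B=53 C=20] open={R1}
Step 2: reserve R2 C 7 -> on_hand[A=41 B=53 C=27] avail[A=41 B=53 C=13] open={R1,R2}
Step 3: cancel R2 -> on_hand[A=41 B=53 C=27] avail[A=41 B=53 C=20] open={R1}
Step 4: commit R1 -> on_hand[A=41 B=53 C=20] avail[A=41 B=53 C=20] open={}
Step 5: reserve R3 B 6 -> on_hand[A=41 B=53 C=20] avail[A=41 B=47 C=20] open={R3}
Step 6: reserve R4 A 3 -> on_hand[A=41 B=53 C=20] avail[A=38 B=47 C=20] open={R3,R4}
Step 7: reserve R5 A 9 -> on_hand[A=41 B=53 C=20] avail[A=29 B=47 C=20] open={R3,R4,R5}
Step 8: cancel R5 -> on_hand[A=41 B=53 C=20] avail[A=38 B=47 C=20] open={R3,R4}
Step 9: commit R3 -> on_hand[A=41 B=47 C=20] avail[A=38 B=47 C=20] open={R4}
Step 10: reserve R6 A 1 -> on_hand[A=41 B=47 C=20] avail[A=37 B=47 C=20] open={R4,R6}
Step 11: reserve R7 B 6 -> on_hand[A=41 B=47 C=20] avail[A=37 B=41 C=20] open={R4,R6,R7}
Step 12: commit R6 -> on_hand[A=40 B=47 C=20] avail[A=37 B=41 C=20] open={R4,R7}
Step 13: reserve R8 C 4 -> on_hand[A=40 B=47 C=20] avail[A=37 B=41 C=16] open={R4,R7,R8}

Answer: A: 37
B: 41
C: 16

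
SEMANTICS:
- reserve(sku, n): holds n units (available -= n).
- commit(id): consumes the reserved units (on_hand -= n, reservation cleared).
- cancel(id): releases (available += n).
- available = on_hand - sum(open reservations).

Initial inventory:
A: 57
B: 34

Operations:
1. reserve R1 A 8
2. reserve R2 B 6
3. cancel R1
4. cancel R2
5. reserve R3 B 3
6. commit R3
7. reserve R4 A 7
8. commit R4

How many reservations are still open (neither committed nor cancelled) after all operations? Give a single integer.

Answer: 0

Derivation:
Step 1: reserve R1 A 8 -> on_hand[A=57 B=34] avail[A=49 B=34] open={R1}
Step 2: reserve R2 B 6 -> on_hand[A=57 B=34] avail[A=49 B=28] open={R1,R2}
Step 3: cancel R1 -> on_hand[A=57 B=34] avail[A=57 B=28] open={R2}
Step 4: cancel R2 -> on_hand[A=57 B=34] avail[A=57 B=34] open={}
Step 5: reserve R3 B 3 -> on_hand[A=57 B=34] avail[A=57 B=31] open={R3}
Step 6: commit R3 -> on_hand[A=57 B=31] avail[A=57 B=31] open={}
Step 7: reserve R4 A 7 -> on_hand[A=57 B=31] avail[A=50 B=31] open={R4}
Step 8: commit R4 -> on_hand[A=50 B=31] avail[A=50 B=31] open={}
Open reservations: [] -> 0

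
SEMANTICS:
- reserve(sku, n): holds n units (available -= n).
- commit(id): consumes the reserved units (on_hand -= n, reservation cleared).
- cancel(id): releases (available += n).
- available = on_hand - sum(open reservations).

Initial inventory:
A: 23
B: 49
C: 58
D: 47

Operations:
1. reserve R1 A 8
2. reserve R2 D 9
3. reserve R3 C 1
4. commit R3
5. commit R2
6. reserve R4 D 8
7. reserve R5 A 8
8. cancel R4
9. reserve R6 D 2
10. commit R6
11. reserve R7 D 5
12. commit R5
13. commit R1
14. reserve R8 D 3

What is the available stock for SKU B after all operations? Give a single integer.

Answer: 49

Derivation:
Step 1: reserve R1 A 8 -> on_hand[A=23 B=49 C=58 D=47] avail[A=15 B=49 C=58 D=47] open={R1}
Step 2: reserve R2 D 9 -> on_hand[A=23 B=49 C=58 D=47] avail[A=15 B=49 C=58 D=38] open={R1,R2}
Step 3: reserve R3 C 1 -> on_hand[A=23 B=49 C=58 D=47] avail[A=15 B=49 C=57 D=38] open={R1,R2,R3}
Step 4: commit R3 -> on_hand[A=23 B=49 C=57 D=47] avail[A=15 B=49 C=57 D=38] open={R1,R2}
Step 5: commit R2 -> on_hand[A=23 B=49 C=57 D=38] avail[A=15 B=49 C=57 D=38] open={R1}
Step 6: reserve R4 D 8 -> on_hand[A=23 B=49 C=57 D=38] avail[A=15 B=49 C=57 D=30] open={R1,R4}
Step 7: reserve R5 A 8 -> on_hand[A=23 B=49 C=57 D=38] avail[A=7 B=49 C=57 D=30] open={R1,R4,R5}
Step 8: cancel R4 -> on_hand[A=23 B=49 C=57 D=38] avail[A=7 B=49 C=57 D=38] open={R1,R5}
Step 9: reserve R6 D 2 -> on_hand[A=23 B=49 C=57 D=38] avail[A=7 B=49 C=57 D=36] open={R1,R5,R6}
Step 10: commit R6 -> on_hand[A=23 B=49 C=57 D=36] avail[A=7 B=49 C=57 D=36] open={R1,R5}
Step 11: reserve R7 D 5 -> on_hand[A=23 B=49 C=57 D=36] avail[A=7 B=49 C=57 D=31] open={R1,R5,R7}
Step 12: commit R5 -> on_hand[A=15 B=49 C=57 D=36] avail[A=7 B=49 C=57 D=31] open={R1,R7}
Step 13: commit R1 -> on_hand[A=7 B=49 C=57 D=36] avail[A=7 B=49 C=57 D=31] open={R7}
Step 14: reserve R8 D 3 -> on_hand[A=7 B=49 C=57 D=36] avail[A=7 B=49 C=57 D=28] open={R7,R8}
Final available[B] = 49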